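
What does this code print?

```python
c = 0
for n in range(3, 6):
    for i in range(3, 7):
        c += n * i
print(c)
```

216

n=3,i=3: c = 0+9 = 9
n=3,i=4: c = 9+12 = 21
n=3,i=5: c = 21+15 = 36
n=3,i=6: c = 36+18 = 54
n=4,i=3: c = 54+12 = 66
n=4,i=4: c = 66+16 = 82
n=4,i=5: c = 82+20 = 102
n=4,i=6: c = 102+24 = 126
n=5,i=3: c = 126+15 = 141
n=5,i=4: c = 141+20 = 161
n=5,i=5: c = 161+25 = 186
n=5,i=6: c = 186+30 = 216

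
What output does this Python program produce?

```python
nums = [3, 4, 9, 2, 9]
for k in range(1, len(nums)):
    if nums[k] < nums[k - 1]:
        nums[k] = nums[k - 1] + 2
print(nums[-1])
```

13

k=1: 4>=3, unchanged → [3, 4, 9, 2, 9]
k=2: 9>=4, unchanged → [3, 4, 9, 2, 9]
k=3: 2<9, nums[3] = 9+2 = 11 → [3, 4, 9, 11, 9]
k=4: 9<11, nums[4] = 11+2 = 13 → [3, 4, 9, 11, 13]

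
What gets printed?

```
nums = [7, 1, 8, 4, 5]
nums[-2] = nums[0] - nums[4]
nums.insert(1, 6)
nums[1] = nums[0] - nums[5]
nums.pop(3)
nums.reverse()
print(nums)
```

[5, 2, 1, 2, 7]

nums[-2] = nums[0]-nums[4] = 7-5 = 2 → [7, 1, 8, 2, 5]
insert 6 at 1 → [7, 6, 1, 8, 2, 5]
nums[1] = nums[0]-nums[5] = 7-5 = 2 → [7, 2, 1, 8, 2, 5]
pop(3) removes 8 → [7, 2, 1, 2, 5]
reverse → [5, 2, 1, 2, 7]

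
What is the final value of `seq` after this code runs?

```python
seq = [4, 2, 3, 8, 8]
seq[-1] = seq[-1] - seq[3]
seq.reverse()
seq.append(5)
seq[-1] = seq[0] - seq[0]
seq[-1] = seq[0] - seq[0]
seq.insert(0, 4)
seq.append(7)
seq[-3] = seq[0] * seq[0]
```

seq[-1] = seq[-1]-seq[3] = 8-8 = 0 → [4, 2, 3, 8, 0]
reverse → [0, 8, 3, 2, 4]
append 5 → [0, 8, 3, 2, 4, 5]
seq[-1] = seq[0]-seq[0] = 0-0 = 0 → [0, 8, 3, 2, 4, 0]
seq[-1] = seq[0]-seq[0] = 0-0 = 0 → [0, 8, 3, 2, 4, 0]
insert 4 at 0 → [4, 0, 8, 3, 2, 4, 0]
append 7 → [4, 0, 8, 3, 2, 4, 0, 7]
seq[-3] = seq[0]*seq[0] = 4*4 = 16 → [4, 0, 8, 3, 2, 16, 0, 7]

[4, 0, 8, 3, 2, 16, 0, 7]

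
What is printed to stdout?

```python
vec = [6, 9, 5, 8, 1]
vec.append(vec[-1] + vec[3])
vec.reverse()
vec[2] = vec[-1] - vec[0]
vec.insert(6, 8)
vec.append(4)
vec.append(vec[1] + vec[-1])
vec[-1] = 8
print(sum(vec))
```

47

append vec[-1]+vec[3] = 1+8 = 9 → [6, 9, 5, 8, 1, 9]
reverse → [9, 1, 8, 5, 9, 6]
vec[2] = vec[-1]-vec[0] = 6-9 = -3 → [9, 1, -3, 5, 9, 6]
insert 8 at 6 → [9, 1, -3, 5, 9, 6, 8]
append 4 → [9, 1, -3, 5, 9, 6, 8, 4]
append vec[1]+vec[-1] = 1+4 = 5 → [9, 1, -3, 5, 9, 6, 8, 4, 5]
vec[-1] = 8 → [9, 1, -3, 5, 9, 6, 8, 4, 8]
sum = 47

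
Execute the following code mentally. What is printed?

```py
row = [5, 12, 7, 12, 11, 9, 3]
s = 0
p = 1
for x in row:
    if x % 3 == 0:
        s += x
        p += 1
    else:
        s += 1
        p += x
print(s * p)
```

1092

x=5: not %3==0, s = 0+1 = 1; p=6
x=12: %3==0, s = 1+12 = 13; p=7
x=7: not %3==0, s = 13+1 = 14; p=14
x=12: %3==0, s = 14+12 = 26; p=15
x=11: not %3==0, s = 26+1 = 27; p=26
x=9: %3==0, s = 27+9 = 36; p=27
x=3: %3==0, s = 36+3 = 39; p=28
s*p = 39*28 = 1092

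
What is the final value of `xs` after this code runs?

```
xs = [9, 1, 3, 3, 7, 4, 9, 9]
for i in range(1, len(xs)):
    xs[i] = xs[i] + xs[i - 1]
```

i=1: xs[1] = 1+9 = 10 → [9, 10, 3, 3, 7, 4, 9, 9]
i=2: xs[2] = 3+10 = 13 → [9, 10, 13, 3, 7, 4, 9, 9]
i=3: xs[3] = 3+13 = 16 → [9, 10, 13, 16, 7, 4, 9, 9]
i=4: xs[4] = 7+16 = 23 → [9, 10, 13, 16, 23, 4, 9, 9]
i=5: xs[5] = 4+23 = 27 → [9, 10, 13, 16, 23, 27, 9, 9]
i=6: xs[6] = 9+27 = 36 → [9, 10, 13, 16, 23, 27, 36, 9]
i=7: xs[7] = 9+36 = 45 → [9, 10, 13, 16, 23, 27, 36, 45]

[9, 10, 13, 16, 23, 27, 36, 45]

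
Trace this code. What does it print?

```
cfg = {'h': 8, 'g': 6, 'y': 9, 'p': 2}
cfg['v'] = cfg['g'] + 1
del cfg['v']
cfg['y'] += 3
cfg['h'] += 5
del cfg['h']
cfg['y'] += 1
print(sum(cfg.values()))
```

21

cfg['v'] = cfg['g']+1 = 7 → {'h': 8, 'g': 6, 'y': 9, 'p': 2, 'v': 7}
del 'v' → {'h': 8, 'g': 6, 'y': 9, 'p': 2}
cfg['y'] = 9+3 = 12 → {'h': 8, 'g': 6, 'y': 12, 'p': 2}
cfg['h'] = 8+5 = 13 → {'h': 13, 'g': 6, 'y': 12, 'p': 2}
del 'h' → {'g': 6, 'y': 12, 'p': 2}
cfg['y'] = 12+1 = 13 → {'g': 6, 'y': 13, 'p': 2}
sum of values = 21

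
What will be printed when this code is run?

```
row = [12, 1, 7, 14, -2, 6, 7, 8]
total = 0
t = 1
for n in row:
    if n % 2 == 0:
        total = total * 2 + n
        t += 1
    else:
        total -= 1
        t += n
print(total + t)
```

n=12: even, total = 0*2+12 = 12; t=2
n=1: not even, total = 12-1 = 11; t=3
n=7: not even, total = 11-1 = 10; t=10
n=14: even, total = 10*2+14 = 34; t=11
n=-2: even, total = 34*2+(-2) = 66; t=12
n=6: even, total = 66*2+6 = 138; t=13
n=7: not even, total = 138-1 = 137; t=20
n=8: even, total = 137*2+8 = 282; t=21
total+t = 282+21 = 303

303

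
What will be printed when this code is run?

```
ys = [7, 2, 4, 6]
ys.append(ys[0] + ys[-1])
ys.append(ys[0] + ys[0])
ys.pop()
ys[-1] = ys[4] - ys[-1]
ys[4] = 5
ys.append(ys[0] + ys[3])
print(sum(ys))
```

append ys[0]+ys[-1] = 7+6 = 13 → [7, 2, 4, 6, 13]
append ys[0]+ys[0] = 7+7 = 14 → [7, 2, 4, 6, 13, 14]
pop() removes 14 → [7, 2, 4, 6, 13]
ys[-1] = ys[4]-ys[-1] = 13-13 = 0 → [7, 2, 4, 6, 0]
ys[4] = 5 → [7, 2, 4, 6, 5]
append ys[0]+ys[3] = 7+6 = 13 → [7, 2, 4, 6, 5, 13]
sum = 37

37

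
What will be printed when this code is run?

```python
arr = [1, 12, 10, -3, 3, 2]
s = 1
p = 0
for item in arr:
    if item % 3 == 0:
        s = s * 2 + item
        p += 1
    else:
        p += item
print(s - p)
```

item=1: not %3==0; p=1
item=12: %3==0, s = 1*2+12 = 14; p=2
item=10: not %3==0; p=12
item=-3: %3==0, s = 14*2+(-3) = 25; p=13
item=3: %3==0, s = 25*2+3 = 53; p=14
item=2: not %3==0; p=16
s-p = 53-16 = 37

37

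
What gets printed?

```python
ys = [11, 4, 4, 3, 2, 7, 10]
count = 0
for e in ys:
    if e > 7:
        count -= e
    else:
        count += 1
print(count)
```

-16

e=11: >7, count = 0-11 = -11
e=4: not >7, count = (-11)+1 = -10
e=4: not >7, count = (-10)+1 = -9
e=3: not >7, count = (-9)+1 = -8
e=2: not >7, count = (-8)+1 = -7
e=7: not >7, count = (-7)+1 = -6
e=10: >7, count = (-6)-10 = -16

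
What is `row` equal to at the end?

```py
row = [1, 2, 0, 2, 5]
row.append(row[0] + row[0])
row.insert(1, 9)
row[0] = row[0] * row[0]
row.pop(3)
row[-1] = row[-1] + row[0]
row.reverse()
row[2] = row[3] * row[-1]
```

[3, 5, 2, 2, 9, 1]

append row[0]+row[0] = 1+1 = 2 → [1, 2, 0, 2, 5, 2]
insert 9 at 1 → [1, 9, 2, 0, 2, 5, 2]
row[0] = row[0]*row[0] = 1*1 = 1 → [1, 9, 2, 0, 2, 5, 2]
pop(3) removes 0 → [1, 9, 2, 2, 5, 2]
row[-1] = row[-1]+row[0] = 2+1 = 3 → [1, 9, 2, 2, 5, 3]
reverse → [3, 5, 2, 2, 9, 1]
row[2] = row[3]*row[-1] = 2*1 = 2 → [3, 5, 2, 2, 9, 1]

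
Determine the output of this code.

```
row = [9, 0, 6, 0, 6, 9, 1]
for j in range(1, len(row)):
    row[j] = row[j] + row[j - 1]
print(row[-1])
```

j=1: row[1] = 0+9 = 9 → [9, 9, 6, 0, 6, 9, 1]
j=2: row[2] = 6+9 = 15 → [9, 9, 15, 0, 6, 9, 1]
j=3: row[3] = 0+15 = 15 → [9, 9, 15, 15, 6, 9, 1]
j=4: row[4] = 6+15 = 21 → [9, 9, 15, 15, 21, 9, 1]
j=5: row[5] = 9+21 = 30 → [9, 9, 15, 15, 21, 30, 1]
j=6: row[6] = 1+30 = 31 → [9, 9, 15, 15, 21, 30, 31]

31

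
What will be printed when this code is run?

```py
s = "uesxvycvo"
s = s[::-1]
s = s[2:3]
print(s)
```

reverse → 'ovcyvxseu'
slice [2:3] → 'c'

c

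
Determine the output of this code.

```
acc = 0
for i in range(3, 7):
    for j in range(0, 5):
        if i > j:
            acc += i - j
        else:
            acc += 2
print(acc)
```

i=3,j=0: 3>0, acc = 0+3 = 3
i=3,j=1: 3>1, acc = 3+2 = 5
i=3,j=2: 3>2, acc = 5+1 = 6
i=3,j=3: not 3>3, acc = 6+2 = 8
i=3,j=4: not 3>4, acc = 8+2 = 10
i=4,j=0: 4>0, acc = 10+4 = 14
i=4,j=1: 4>1, acc = 14+3 = 17
i=4,j=2: 4>2, acc = 17+2 = 19
i=4,j=3: 4>3, acc = 19+1 = 20
i=4,j=4: not 4>4, acc = 20+2 = 22
i=5,j=0: 5>0, acc = 22+5 = 27
i=5,j=1: 5>1, acc = 27+4 = 31
i=5,j=2: 5>2, acc = 31+3 = 34
i=5,j=3: 5>3, acc = 34+2 = 36
i=5,j=4: 5>4, acc = 36+1 = 37
i=6,j=0: 6>0, acc = 37+6 = 43
i=6,j=1: 6>1, acc = 43+5 = 48
i=6,j=2: 6>2, acc = 48+4 = 52
i=6,j=3: 6>3, acc = 52+3 = 55
i=6,j=4: 6>4, acc = 55+2 = 57

57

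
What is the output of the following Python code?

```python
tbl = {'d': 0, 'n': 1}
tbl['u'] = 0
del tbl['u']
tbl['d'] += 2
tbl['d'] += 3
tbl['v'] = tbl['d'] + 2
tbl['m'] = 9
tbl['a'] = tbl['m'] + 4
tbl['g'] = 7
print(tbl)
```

{'d': 5, 'n': 1, 'v': 7, 'm': 9, 'a': 13, 'g': 7}

tbl['u'] = 0 → {'d': 0, 'n': 1, 'u': 0}
del 'u' → {'d': 0, 'n': 1}
tbl['d'] = 0+2 = 2 → {'d': 2, 'n': 1}
tbl['d'] = 2+3 = 5 → {'d': 5, 'n': 1}
tbl['v'] = tbl['d']+2 = 7 → {'d': 5, 'n': 1, 'v': 7}
tbl['m'] = 9 → {'d': 5, 'n': 1, 'v': 7, 'm': 9}
tbl['a'] = tbl['m']+4 = 13 → {'d': 5, 'n': 1, 'v': 7, 'm': 9, 'a': 13}
tbl['g'] = 7 → {'d': 5, 'n': 1, 'v': 7, 'm': 9, 'a': 13, 'g': 7}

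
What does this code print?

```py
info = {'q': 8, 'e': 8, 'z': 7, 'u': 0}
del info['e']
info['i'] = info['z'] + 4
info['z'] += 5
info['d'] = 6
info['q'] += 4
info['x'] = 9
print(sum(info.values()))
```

del 'e' → {'q': 8, 'z': 7, 'u': 0}
info['i'] = info['z']+4 = 11 → {'q': 8, 'z': 7, 'u': 0, 'i': 11}
info['z'] = 7+5 = 12 → {'q': 8, 'z': 12, 'u': 0, 'i': 11}
info['d'] = 6 → {'q': 8, 'z': 12, 'u': 0, 'i': 11, 'd': 6}
info['q'] = 8+4 = 12 → {'q': 12, 'z': 12, 'u': 0, 'i': 11, 'd': 6}
info['x'] = 9 → {'q': 12, 'z': 12, 'u': 0, 'i': 11, 'd': 6, 'x': 9}
sum of values = 50

50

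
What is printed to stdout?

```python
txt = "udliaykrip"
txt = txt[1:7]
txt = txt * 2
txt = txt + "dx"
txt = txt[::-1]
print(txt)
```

slice [1:7] → 'dliayk'
repeat ×2 → 'dliaykdliayk'
+ 'dx' → 'dliaykdliaykdx'
reverse → 'xdkyaildkyaild'

xdkyaildkyaild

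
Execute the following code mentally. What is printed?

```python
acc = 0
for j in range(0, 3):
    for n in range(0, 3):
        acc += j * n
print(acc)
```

j=0,n=0: acc = 0+0 = 0
j=0,n=1: acc = 0+0 = 0
j=0,n=2: acc = 0+0 = 0
j=1,n=0: acc = 0+0 = 0
j=1,n=1: acc = 0+1 = 1
j=1,n=2: acc = 1+2 = 3
j=2,n=0: acc = 3+0 = 3
j=2,n=1: acc = 3+2 = 5
j=2,n=2: acc = 5+4 = 9

9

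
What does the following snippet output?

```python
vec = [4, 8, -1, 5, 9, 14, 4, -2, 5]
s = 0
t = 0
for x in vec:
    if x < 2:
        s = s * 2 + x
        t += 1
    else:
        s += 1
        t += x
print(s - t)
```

-38

x=4: not <2, s = 0+1 = 1; t=4
x=8: not <2, s = 1+1 = 2; t=12
x=-1: <2, s = 2*2+(-1) = 3; t=13
x=5: not <2, s = 3+1 = 4; t=18
x=9: not <2, s = 4+1 = 5; t=27
x=14: not <2, s = 5+1 = 6; t=41
x=4: not <2, s = 6+1 = 7; t=45
x=-2: <2, s = 7*2+(-2) = 12; t=46
x=5: not <2, s = 12+1 = 13; t=51
s-t = 13-51 = -38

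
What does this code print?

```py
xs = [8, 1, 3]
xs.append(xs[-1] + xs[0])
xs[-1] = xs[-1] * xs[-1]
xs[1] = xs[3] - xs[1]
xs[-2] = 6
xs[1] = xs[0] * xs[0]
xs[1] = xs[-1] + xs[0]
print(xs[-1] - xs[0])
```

113

append xs[-1]+xs[0] = 3+8 = 11 → [8, 1, 3, 11]
xs[-1] = xs[-1]*xs[-1] = 11*11 = 121 → [8, 1, 3, 121]
xs[1] = xs[3]-xs[1] = 121-1 = 120 → [8, 120, 3, 121]
xs[-2] = 6 → [8, 120, 6, 121]
xs[1] = xs[0]*xs[0] = 8*8 = 64 → [8, 64, 6, 121]
xs[1] = xs[-1]+xs[0] = 121+8 = 129 → [8, 129, 6, 121]
xs[-1]-xs[0] = 121-8 = 113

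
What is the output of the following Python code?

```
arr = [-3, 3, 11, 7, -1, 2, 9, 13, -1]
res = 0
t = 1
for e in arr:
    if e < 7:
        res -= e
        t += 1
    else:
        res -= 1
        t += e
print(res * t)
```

-184

e=-3: <7, res = 0-(-3) = 3; t=2
e=3: <7, res = 3-3 = 0; t=3
e=11: not <7, res = 0-1 = -1; t=14
e=7: not <7, res = (-1)-1 = -2; t=21
e=-1: <7, res = (-2)-(-1) = -1; t=22
e=2: <7, res = (-1)-2 = -3; t=23
e=9: not <7, res = (-3)-1 = -4; t=32
e=13: not <7, res = (-4)-1 = -5; t=45
e=-1: <7, res = (-5)-(-1) = -4; t=46
res*t = (-4)*46 = -184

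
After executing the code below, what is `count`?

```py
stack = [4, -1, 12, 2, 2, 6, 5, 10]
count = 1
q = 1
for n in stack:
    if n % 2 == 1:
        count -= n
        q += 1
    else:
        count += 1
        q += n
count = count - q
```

-36

n=4: not odd, count = 1+1 = 2; q=5
n=-1: odd, count = 2-(-1) = 3; q=6
n=12: not odd, count = 3+1 = 4; q=18
n=2: not odd, count = 4+1 = 5; q=20
n=2: not odd, count = 5+1 = 6; q=22
n=6: not odd, count = 6+1 = 7; q=28
n=5: odd, count = 7-5 = 2; q=29
n=10: not odd, count = 2+1 = 3; q=39
count-q = 3-39 = -36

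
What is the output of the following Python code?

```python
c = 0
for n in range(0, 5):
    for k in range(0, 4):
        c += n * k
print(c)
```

60

n=0,k=0: c = 0+0 = 0
n=0,k=1: c = 0+0 = 0
n=0,k=2: c = 0+0 = 0
n=0,k=3: c = 0+0 = 0
n=1,k=0: c = 0+0 = 0
n=1,k=1: c = 0+1 = 1
n=1,k=2: c = 1+2 = 3
n=1,k=3: c = 3+3 = 6
n=2,k=0: c = 6+0 = 6
n=2,k=1: c = 6+2 = 8
n=2,k=2: c = 8+4 = 12
n=2,k=3: c = 12+6 = 18
n=3,k=0: c = 18+0 = 18
n=3,k=1: c = 18+3 = 21
n=3,k=2: c = 21+6 = 27
n=3,k=3: c = 27+9 = 36
n=4,k=0: c = 36+0 = 36
n=4,k=1: c = 36+4 = 40
n=4,k=2: c = 40+8 = 48
n=4,k=3: c = 48+12 = 60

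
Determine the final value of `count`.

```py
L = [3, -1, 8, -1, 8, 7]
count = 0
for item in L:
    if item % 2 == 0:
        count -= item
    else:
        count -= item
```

-24

item=3: not even, count = 0-3 = -3
item=-1: not even, count = (-3)-(-1) = -2
item=8: even, count = (-2)-8 = -10
item=-1: not even, count = (-10)-(-1) = -9
item=8: even, count = (-9)-8 = -17
item=7: not even, count = (-17)-7 = -24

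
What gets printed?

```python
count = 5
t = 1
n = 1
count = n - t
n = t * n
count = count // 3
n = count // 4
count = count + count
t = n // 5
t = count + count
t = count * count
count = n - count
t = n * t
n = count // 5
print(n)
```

0

count = 1-1 = 0
n = 1*1 = 1
count = 0//3 = 0
n = 0//4 = 0
count = 0+0 = 0
t = 0//5 = 0
t = 0+0 = 0
t = 0*0 = 0
count = 0-0 = 0
t = 0*0 = 0
n = 0//5 = 0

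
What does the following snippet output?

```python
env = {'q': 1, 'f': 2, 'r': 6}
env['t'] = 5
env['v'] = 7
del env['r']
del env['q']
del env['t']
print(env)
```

{'f': 2, 'v': 7}

env['t'] = 5 → {'q': 1, 'f': 2, 'r': 6, 't': 5}
env['v'] = 7 → {'q': 1, 'f': 2, 'r': 6, 't': 5, 'v': 7}
del 'r' → {'q': 1, 'f': 2, 't': 5, 'v': 7}
del 'q' → {'f': 2, 't': 5, 'v': 7}
del 't' → {'f': 2, 'v': 7}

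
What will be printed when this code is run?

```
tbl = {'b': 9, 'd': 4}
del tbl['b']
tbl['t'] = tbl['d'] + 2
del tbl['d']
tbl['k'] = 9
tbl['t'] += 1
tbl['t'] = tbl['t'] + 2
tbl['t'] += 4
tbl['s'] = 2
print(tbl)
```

{'t': 13, 'k': 9, 's': 2}

del 'b' → {'d': 4}
tbl['t'] = tbl['d']+2 = 6 → {'d': 4, 't': 6}
del 'd' → {'t': 6}
tbl['k'] = 9 → {'t': 6, 'k': 9}
tbl['t'] = 6+1 = 7 → {'t': 7, 'k': 9}
tbl['t'] = tbl['t']+2 = 9 → {'t': 9, 'k': 9}
tbl['t'] = 9+4 = 13 → {'t': 13, 'k': 9}
tbl['s'] = 2 → {'t': 13, 'k': 9, 's': 2}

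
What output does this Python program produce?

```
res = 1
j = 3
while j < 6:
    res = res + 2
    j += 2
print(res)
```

5

j=3: res = 1+2 = 3
j=5: res = 3+2 = 5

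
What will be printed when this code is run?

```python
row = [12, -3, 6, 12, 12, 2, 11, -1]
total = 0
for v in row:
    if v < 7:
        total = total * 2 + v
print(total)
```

v=12: not <7
v=-3: <7, total = 0*2+(-3) = -3
v=6: <7, total = (-3)*2+6 = 0
v=12: not <7
v=12: not <7
v=2: <7, total = 0*2+2 = 2
v=11: not <7
v=-1: <7, total = 2*2+(-1) = 3

3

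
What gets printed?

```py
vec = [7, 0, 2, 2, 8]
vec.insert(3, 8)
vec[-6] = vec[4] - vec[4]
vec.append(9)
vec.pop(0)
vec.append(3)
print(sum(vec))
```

insert 8 at 3 → [7, 0, 2, 8, 2, 8]
vec[-6] = vec[4]-vec[4] = 2-2 = 0 → [0, 0, 2, 8, 2, 8]
append 9 → [0, 0, 2, 8, 2, 8, 9]
pop(0) removes 0 → [0, 2, 8, 2, 8, 9]
append 3 → [0, 2, 8, 2, 8, 9, 3]
sum = 32

32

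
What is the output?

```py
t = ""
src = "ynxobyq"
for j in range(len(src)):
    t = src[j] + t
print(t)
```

qyboxny

j=0: prepend 'y' → 'y'
j=1: prepend 'n' → 'ny'
j=2: prepend 'x' → 'xny'
j=3: prepend 'o' → 'oxny'
j=4: prepend 'b' → 'boxny'
j=5: prepend 'y' → 'yboxny'
j=6: prepend 'q' → 'qyboxny'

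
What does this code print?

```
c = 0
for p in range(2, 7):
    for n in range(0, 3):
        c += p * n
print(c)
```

p=2,n=0: c = 0+0 = 0
p=2,n=1: c = 0+2 = 2
p=2,n=2: c = 2+4 = 6
p=3,n=0: c = 6+0 = 6
p=3,n=1: c = 6+3 = 9
p=3,n=2: c = 9+6 = 15
p=4,n=0: c = 15+0 = 15
p=4,n=1: c = 15+4 = 19
p=4,n=2: c = 19+8 = 27
p=5,n=0: c = 27+0 = 27
p=5,n=1: c = 27+5 = 32
p=5,n=2: c = 32+10 = 42
p=6,n=0: c = 42+0 = 42
p=6,n=1: c = 42+6 = 48
p=6,n=2: c = 48+12 = 60

60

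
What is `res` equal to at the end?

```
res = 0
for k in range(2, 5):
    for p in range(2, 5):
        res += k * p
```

k=2,p=2: res = 0+4 = 4
k=2,p=3: res = 4+6 = 10
k=2,p=4: res = 10+8 = 18
k=3,p=2: res = 18+6 = 24
k=3,p=3: res = 24+9 = 33
k=3,p=4: res = 33+12 = 45
k=4,p=2: res = 45+8 = 53
k=4,p=3: res = 53+12 = 65
k=4,p=4: res = 65+16 = 81

81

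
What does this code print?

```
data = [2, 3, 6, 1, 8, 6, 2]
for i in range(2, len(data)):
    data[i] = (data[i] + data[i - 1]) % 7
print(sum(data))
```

i=2: data[2] = (6+3)%7 = 2 → [2, 3, 2, 1, 8, 6, 2]
i=3: data[3] = (1+2)%7 = 3 → [2, 3, 2, 3, 8, 6, 2]
i=4: data[4] = (8+3)%7 = 4 → [2, 3, 2, 3, 4, 6, 2]
i=5: data[5] = (6+4)%7 = 3 → [2, 3, 2, 3, 4, 3, 2]
i=6: data[6] = (2+3)%7 = 5 → [2, 3, 2, 3, 4, 3, 5]
sum = 22

22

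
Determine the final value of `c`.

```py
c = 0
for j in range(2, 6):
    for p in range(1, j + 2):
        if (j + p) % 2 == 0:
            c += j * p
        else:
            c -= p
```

j=2,p=1: odd sum, c = 0-1 = -1
j=2,p=2: even sum, c = (-1)+4 = 3
j=2,p=3: odd sum, c = 3-3 = 0
j=3,p=1: even sum, c = 0+3 = 3
j=3,p=2: odd sum, c = 3-2 = 1
j=3,p=3: even sum, c = 1+9 = 10
j=3,p=4: odd sum, c = 10-4 = 6
j=4,p=1: odd sum, c = 6-1 = 5
j=4,p=2: even sum, c = 5+8 = 13
j=4,p=3: odd sum, c = 13-3 = 10
j=4,p=4: even sum, c = 10+16 = 26
j=4,p=5: odd sum, c = 26-5 = 21
j=5,p=1: even sum, c = 21+5 = 26
j=5,p=2: odd sum, c = 26-2 = 24
j=5,p=3: even sum, c = 24+15 = 39
j=5,p=4: odd sum, c = 39-4 = 35
j=5,p=5: even sum, c = 35+25 = 60
j=5,p=6: odd sum, c = 60-6 = 54

54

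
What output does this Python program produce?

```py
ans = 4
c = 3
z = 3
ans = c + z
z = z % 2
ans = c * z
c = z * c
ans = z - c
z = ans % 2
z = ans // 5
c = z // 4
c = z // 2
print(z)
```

ans = 3+3 = 6
z = 3%2 = 1
ans = 3*1 = 3
c = 1*3 = 3
ans = 1-3 = -2
z = (-2)%2 = 0
z = (-2)//5 = -1
c = (-1)//4 = -1
c = (-1)//2 = -1

-1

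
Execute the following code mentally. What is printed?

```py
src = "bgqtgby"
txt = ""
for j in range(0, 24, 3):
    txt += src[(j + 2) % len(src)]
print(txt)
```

j=0: add src[2]='q' → 'q'
j=3: add src[5]='b' → 'qb'
j=6: add src[1]='g' → 'qbg'
j=9: add src[4]='g' → 'qbgg'
j=12: add src[0]='b' → 'qbggb'
j=15: add src[3]='t' → 'qbggbt'
j=18: add src[6]='y' → 'qbggbty'
j=21: add src[2]='q' → 'qbggbtyq'

qbggbtyq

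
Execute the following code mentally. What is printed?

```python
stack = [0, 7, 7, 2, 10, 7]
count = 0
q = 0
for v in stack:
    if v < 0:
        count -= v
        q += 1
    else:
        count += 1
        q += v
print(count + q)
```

v=0: not <0, count = 0+1 = 1; q=0
v=7: not <0, count = 1+1 = 2; q=7
v=7: not <0, count = 2+1 = 3; q=14
v=2: not <0, count = 3+1 = 4; q=16
v=10: not <0, count = 4+1 = 5; q=26
v=7: not <0, count = 5+1 = 6; q=33
count+q = 6+33 = 39

39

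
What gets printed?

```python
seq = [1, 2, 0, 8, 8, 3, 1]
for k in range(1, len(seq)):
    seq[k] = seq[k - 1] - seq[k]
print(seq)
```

k=1: seq[1] = 1-2 = -1 → [1, -1, 0, 8, 8, 3, 1]
k=2: seq[2] = (-1)-0 = -1 → [1, -1, -1, 8, 8, 3, 1]
k=3: seq[3] = (-1)-8 = -9 → [1, -1, -1, -9, 8, 3, 1]
k=4: seq[4] = (-9)-8 = -17 → [1, -1, -1, -9, -17, 3, 1]
k=5: seq[5] = (-17)-3 = -20 → [1, -1, -1, -9, -17, -20, 1]
k=6: seq[6] = (-20)-1 = -21 → [1, -1, -1, -9, -17, -20, -21]

[1, -1, -1, -9, -17, -20, -21]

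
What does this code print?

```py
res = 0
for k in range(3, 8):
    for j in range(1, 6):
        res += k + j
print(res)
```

200

k=3,j=1: res = 0+4 = 4
k=3,j=2: res = 4+5 = 9
k=3,j=3: res = 9+6 = 15
k=3,j=4: res = 15+7 = 22
k=3,j=5: res = 22+8 = 30
k=4,j=1: res = 30+5 = 35
k=4,j=2: res = 35+6 = 41
k=4,j=3: res = 41+7 = 48
k=4,j=4: res = 48+8 = 56
k=4,j=5: res = 56+9 = 65
k=5,j=1: res = 65+6 = 71
k=5,j=2: res = 71+7 = 78
k=5,j=3: res = 78+8 = 86
k=5,j=4: res = 86+9 = 95
k=5,j=5: res = 95+10 = 105
k=6,j=1: res = 105+7 = 112
k=6,j=2: res = 112+8 = 120
k=6,j=3: res = 120+9 = 129
k=6,j=4: res = 129+10 = 139
k=6,j=5: res = 139+11 = 150
k=7,j=1: res = 150+8 = 158
k=7,j=2: res = 158+9 = 167
k=7,j=3: res = 167+10 = 177
k=7,j=4: res = 177+11 = 188
k=7,j=5: res = 188+12 = 200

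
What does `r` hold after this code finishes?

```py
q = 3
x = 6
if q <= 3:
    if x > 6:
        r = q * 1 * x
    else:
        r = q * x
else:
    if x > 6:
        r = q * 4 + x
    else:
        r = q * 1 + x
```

q=3, x=6
q <= 3 is True; x > 6 is False
→ r = q * x = 18

18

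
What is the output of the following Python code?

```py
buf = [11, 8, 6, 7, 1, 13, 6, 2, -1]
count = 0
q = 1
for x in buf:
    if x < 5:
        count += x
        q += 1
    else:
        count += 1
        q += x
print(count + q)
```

63

x=11: not <5, count = 0+1 = 1; q=12
x=8: not <5, count = 1+1 = 2; q=20
x=6: not <5, count = 2+1 = 3; q=26
x=7: not <5, count = 3+1 = 4; q=33
x=1: <5, count = 4+1 = 5; q=34
x=13: not <5, count = 5+1 = 6; q=47
x=6: not <5, count = 6+1 = 7; q=53
x=2: <5, count = 7+2 = 9; q=54
x=-1: <5, count = 9+(-1) = 8; q=55
count+q = 8+55 = 63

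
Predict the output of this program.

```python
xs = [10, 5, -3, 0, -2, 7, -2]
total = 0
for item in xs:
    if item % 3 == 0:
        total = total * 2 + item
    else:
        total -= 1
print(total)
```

item=10: not %3==0, total = 0-1 = -1
item=5: not %3==0, total = (-1)-1 = -2
item=-3: %3==0, total = (-2)*2+(-3) = -7
item=0: %3==0, total = (-7)*2+0 = -14
item=-2: not %3==0, total = (-14)-1 = -15
item=7: not %3==0, total = (-15)-1 = -16
item=-2: not %3==0, total = (-16)-1 = -17

-17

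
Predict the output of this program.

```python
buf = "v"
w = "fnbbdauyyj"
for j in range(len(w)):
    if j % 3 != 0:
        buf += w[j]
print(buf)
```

j=0: skip
j=1: add 'n' → 'vn'
j=2: add 'b' → 'vnb'
j=3: skip
j=4: add 'd' → 'vnbd'
j=5: add 'a' → 'vnbda'
j=6: skip
j=7: add 'y' → 'vnbday'
j=8: add 'y' → 'vnbdayy'
j=9: skip

vnbdayy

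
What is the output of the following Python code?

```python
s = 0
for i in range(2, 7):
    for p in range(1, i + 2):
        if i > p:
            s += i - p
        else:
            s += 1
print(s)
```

45

i=2,p=1: 2>1, s = 0+1 = 1
i=2,p=2: not 2>2, s = 1+1 = 2
i=2,p=3: not 2>3, s = 2+1 = 3
i=3,p=1: 3>1, s = 3+2 = 5
i=3,p=2: 3>2, s = 5+1 = 6
i=3,p=3: not 3>3, s = 6+1 = 7
i=3,p=4: not 3>4, s = 7+1 = 8
i=4,p=1: 4>1, s = 8+3 = 11
i=4,p=2: 4>2, s = 11+2 = 13
i=4,p=3: 4>3, s = 13+1 = 14
i=4,p=4: not 4>4, s = 14+1 = 15
i=4,p=5: not 4>5, s = 15+1 = 16
i=5,p=1: 5>1, s = 16+4 = 20
i=5,p=2: 5>2, s = 20+3 = 23
i=5,p=3: 5>3, s = 23+2 = 25
i=5,p=4: 5>4, s = 25+1 = 26
i=5,p=5: not 5>5, s = 26+1 = 27
i=5,p=6: not 5>6, s = 27+1 = 28
i=6,p=1: 6>1, s = 28+5 = 33
i=6,p=2: 6>2, s = 33+4 = 37
i=6,p=3: 6>3, s = 37+3 = 40
i=6,p=4: 6>4, s = 40+2 = 42
i=6,p=5: 6>5, s = 42+1 = 43
i=6,p=6: not 6>6, s = 43+1 = 44
i=6,p=7: not 6>7, s = 44+1 = 45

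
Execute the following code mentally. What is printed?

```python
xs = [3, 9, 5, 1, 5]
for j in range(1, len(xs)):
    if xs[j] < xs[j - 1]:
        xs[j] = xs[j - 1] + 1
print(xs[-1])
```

12

j=1: 9>=3, unchanged → [3, 9, 5, 1, 5]
j=2: 5<9, xs[2] = 9+1 = 10 → [3, 9, 10, 1, 5]
j=3: 1<10, xs[3] = 10+1 = 11 → [3, 9, 10, 11, 5]
j=4: 5<11, xs[4] = 11+1 = 12 → [3, 9, 10, 11, 12]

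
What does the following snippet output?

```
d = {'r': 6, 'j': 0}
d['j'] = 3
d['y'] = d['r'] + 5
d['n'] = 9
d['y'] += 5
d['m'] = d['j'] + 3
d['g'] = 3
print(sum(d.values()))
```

d['j'] = 3 → {'r': 6, 'j': 3}
d['y'] = d['r']+5 = 11 → {'r': 6, 'j': 3, 'y': 11}
d['n'] = 9 → {'r': 6, 'j': 3, 'y': 11, 'n': 9}
d['y'] = 11+5 = 16 → {'r': 6, 'j': 3, 'y': 16, 'n': 9}
d['m'] = d['j']+3 = 6 → {'r': 6, 'j': 3, 'y': 16, 'n': 9, 'm': 6}
d['g'] = 3 → {'r': 6, 'j': 3, 'y': 16, 'n': 9, 'm': 6, 'g': 3}
sum of values = 43

43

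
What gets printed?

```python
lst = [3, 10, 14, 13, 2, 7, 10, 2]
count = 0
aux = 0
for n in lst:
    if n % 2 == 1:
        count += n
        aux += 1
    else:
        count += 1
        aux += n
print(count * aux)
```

n=3: odd, count = 0+3 = 3; aux=1
n=10: not odd, count = 3+1 = 4; aux=11
n=14: not odd, count = 4+1 = 5; aux=25
n=13: odd, count = 5+13 = 18; aux=26
n=2: not odd, count = 18+1 = 19; aux=28
n=7: odd, count = 19+7 = 26; aux=29
n=10: not odd, count = 26+1 = 27; aux=39
n=2: not odd, count = 27+1 = 28; aux=41
count*aux = 28*41 = 1148

1148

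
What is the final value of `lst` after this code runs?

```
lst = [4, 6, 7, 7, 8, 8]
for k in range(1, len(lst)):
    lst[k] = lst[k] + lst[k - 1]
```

[4, 10, 17, 24, 32, 40]

k=1: lst[1] = 6+4 = 10 → [4, 10, 7, 7, 8, 8]
k=2: lst[2] = 7+10 = 17 → [4, 10, 17, 7, 8, 8]
k=3: lst[3] = 7+17 = 24 → [4, 10, 17, 24, 8, 8]
k=4: lst[4] = 8+24 = 32 → [4, 10, 17, 24, 32, 8]
k=5: lst[5] = 8+32 = 40 → [4, 10, 17, 24, 32, 40]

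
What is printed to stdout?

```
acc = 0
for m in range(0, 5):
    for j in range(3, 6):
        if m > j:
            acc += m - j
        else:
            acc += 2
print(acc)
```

29

m=0,j=3: not 0>3, acc = 0+2 = 2
m=0,j=4: not 0>4, acc = 2+2 = 4
m=0,j=5: not 0>5, acc = 4+2 = 6
m=1,j=3: not 1>3, acc = 6+2 = 8
m=1,j=4: not 1>4, acc = 8+2 = 10
m=1,j=5: not 1>5, acc = 10+2 = 12
m=2,j=3: not 2>3, acc = 12+2 = 14
m=2,j=4: not 2>4, acc = 14+2 = 16
m=2,j=5: not 2>5, acc = 16+2 = 18
m=3,j=3: not 3>3, acc = 18+2 = 20
m=3,j=4: not 3>4, acc = 20+2 = 22
m=3,j=5: not 3>5, acc = 22+2 = 24
m=4,j=3: 4>3, acc = 24+1 = 25
m=4,j=4: not 4>4, acc = 25+2 = 27
m=4,j=5: not 4>5, acc = 27+2 = 29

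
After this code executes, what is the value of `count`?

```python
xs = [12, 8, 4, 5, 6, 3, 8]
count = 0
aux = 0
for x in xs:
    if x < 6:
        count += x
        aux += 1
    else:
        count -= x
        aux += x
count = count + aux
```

x=12: not <6, count = 0-12 = -12; aux=12
x=8: not <6, count = (-12)-8 = -20; aux=20
x=4: <6, count = (-20)+4 = -16; aux=21
x=5: <6, count = (-16)+5 = -11; aux=22
x=6: not <6, count = (-11)-6 = -17; aux=28
x=3: <6, count = (-17)+3 = -14; aux=29
x=8: not <6, count = (-14)-8 = -22; aux=37
count+aux = (-22)+37 = 15

15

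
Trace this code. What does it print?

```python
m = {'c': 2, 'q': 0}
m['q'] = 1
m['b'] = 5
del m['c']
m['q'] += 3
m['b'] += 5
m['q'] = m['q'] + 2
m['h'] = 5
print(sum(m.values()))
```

m['q'] = 1 → {'c': 2, 'q': 1}
m['b'] = 5 → {'c': 2, 'q': 1, 'b': 5}
del 'c' → {'q': 1, 'b': 5}
m['q'] = 1+3 = 4 → {'q': 4, 'b': 5}
m['b'] = 5+5 = 10 → {'q': 4, 'b': 10}
m['q'] = m['q']+2 = 6 → {'q': 6, 'b': 10}
m['h'] = 5 → {'q': 6, 'b': 10, 'h': 5}
sum of values = 21

21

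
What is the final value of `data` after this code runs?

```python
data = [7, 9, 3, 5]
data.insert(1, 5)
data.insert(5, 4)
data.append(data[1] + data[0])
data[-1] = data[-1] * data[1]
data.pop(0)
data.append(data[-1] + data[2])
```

insert 5 at 1 → [7, 5, 9, 3, 5]
insert 4 at 5 → [7, 5, 9, 3, 5, 4]
append data[1]+data[0] = 5+7 = 12 → [7, 5, 9, 3, 5, 4, 12]
data[-1] = data[-1]*data[1] = 12*5 = 60 → [7, 5, 9, 3, 5, 4, 60]
pop(0) removes 7 → [5, 9, 3, 5, 4, 60]
append data[-1]+data[2] = 60+3 = 63 → [5, 9, 3, 5, 4, 60, 63]

[5, 9, 3, 5, 4, 60, 63]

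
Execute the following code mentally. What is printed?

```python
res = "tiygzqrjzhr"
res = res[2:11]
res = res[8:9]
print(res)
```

slice [2:11] → 'ygzqrjzhr'
slice [8:9] → 'r'

r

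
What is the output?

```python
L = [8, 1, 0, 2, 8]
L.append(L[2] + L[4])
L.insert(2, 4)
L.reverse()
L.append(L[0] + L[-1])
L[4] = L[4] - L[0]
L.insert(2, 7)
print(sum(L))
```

append L[2]+L[4] = 0+8 = 8 → [8, 1, 0, 2, 8, 8]
insert 4 at 2 → [8, 1, 4, 0, 2, 8, 8]
reverse → [8, 8, 2, 0, 4, 1, 8]
append L[0]+L[-1] = 8+8 = 16 → [8, 8, 2, 0, 4, 1, 8, 16]
L[4] = L[4]-L[0] = 4-8 = -4 → [8, 8, 2, 0, -4, 1, 8, 16]
insert 7 at 2 → [8, 8, 7, 2, 0, -4, 1, 8, 16]
sum = 46

46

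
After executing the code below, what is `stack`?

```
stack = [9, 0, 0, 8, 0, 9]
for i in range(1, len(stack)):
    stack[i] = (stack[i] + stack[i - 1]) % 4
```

[9, 1, 1, 1, 1, 2]

i=1: stack[1] = (0+9)%4 = 1 → [9, 1, 0, 8, 0, 9]
i=2: stack[2] = (0+1)%4 = 1 → [9, 1, 1, 8, 0, 9]
i=3: stack[3] = (8+1)%4 = 1 → [9, 1, 1, 1, 0, 9]
i=4: stack[4] = (0+1)%4 = 1 → [9, 1, 1, 1, 1, 9]
i=5: stack[5] = (9+1)%4 = 2 → [9, 1, 1, 1, 1, 2]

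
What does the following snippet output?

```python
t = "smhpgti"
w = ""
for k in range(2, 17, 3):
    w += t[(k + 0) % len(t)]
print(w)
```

htmgs

k=2: add t[2]='h' → 'h'
k=5: add t[5]='t' → 'ht'
k=8: add t[1]='m' → 'htm'
k=11: add t[4]='g' → 'htmg'
k=14: add t[0]='s' → 'htmgs'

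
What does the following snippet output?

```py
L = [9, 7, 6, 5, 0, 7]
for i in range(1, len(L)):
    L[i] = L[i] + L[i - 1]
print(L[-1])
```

34

i=1: L[1] = 7+9 = 16 → [9, 16, 6, 5, 0, 7]
i=2: L[2] = 6+16 = 22 → [9, 16, 22, 5, 0, 7]
i=3: L[3] = 5+22 = 27 → [9, 16, 22, 27, 0, 7]
i=4: L[4] = 0+27 = 27 → [9, 16, 22, 27, 27, 7]
i=5: L[5] = 7+27 = 34 → [9, 16, 22, 27, 27, 34]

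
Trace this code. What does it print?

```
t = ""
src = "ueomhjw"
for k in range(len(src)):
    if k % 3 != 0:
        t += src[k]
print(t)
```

k=0: skip
k=1: add 'e' → 'e'
k=2: add 'o' → 'eo'
k=3: skip
k=4: add 'h' → 'eoh'
k=5: add 'j' → 'eohj'
k=6: skip

eohj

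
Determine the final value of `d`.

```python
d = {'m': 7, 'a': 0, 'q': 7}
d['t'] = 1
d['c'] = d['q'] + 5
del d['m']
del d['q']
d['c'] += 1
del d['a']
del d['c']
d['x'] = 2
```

d['t'] = 1 → {'m': 7, 'a': 0, 'q': 7, 't': 1}
d['c'] = d['q']+5 = 12 → {'m': 7, 'a': 0, 'q': 7, 't': 1, 'c': 12}
del 'm' → {'a': 0, 'q': 7, 't': 1, 'c': 12}
del 'q' → {'a': 0, 't': 1, 'c': 12}
d['c'] = 12+1 = 13 → {'a': 0, 't': 1, 'c': 13}
del 'a' → {'t': 1, 'c': 13}
del 'c' → {'t': 1}
d['x'] = 2 → {'t': 1, 'x': 2}

{'t': 1, 'x': 2}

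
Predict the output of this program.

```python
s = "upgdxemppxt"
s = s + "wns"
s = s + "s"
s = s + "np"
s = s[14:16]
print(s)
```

+ 'wns' → 'upgdxemppxtwns'
+ 's' → 'upgdxemppxtwnss'
+ 'np' → 'upgdxemppxtwnssnp'
slice [14:16] → 'sn'

sn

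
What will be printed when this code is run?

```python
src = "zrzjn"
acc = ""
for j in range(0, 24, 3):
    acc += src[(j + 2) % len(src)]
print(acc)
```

j=0: add src[2]='z' → 'z'
j=3: add src[0]='z' → 'zz'
j=6: add src[3]='j' → 'zzj'
j=9: add src[1]='r' → 'zzjr'
j=12: add src[4]='n' → 'zzjrn'
j=15: add src[2]='z' → 'zzjrnz'
j=18: add src[0]='z' → 'zzjrnzz'
j=21: add src[3]='j' → 'zzjrnzzj'

zzjrnzzj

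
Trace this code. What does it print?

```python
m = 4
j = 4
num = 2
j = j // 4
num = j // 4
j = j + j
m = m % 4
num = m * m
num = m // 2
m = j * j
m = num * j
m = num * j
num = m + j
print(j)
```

2

j = 4//4 = 1
num = 1//4 = 0
j = 1+1 = 2
m = 4%4 = 0
num = 0*0 = 0
num = 0//2 = 0
m = 2*2 = 4
m = 0*2 = 0
m = 0*2 = 0
num = 0+2 = 2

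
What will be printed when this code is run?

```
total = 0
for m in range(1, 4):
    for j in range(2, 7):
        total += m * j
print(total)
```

120

m=1,j=2: total = 0+2 = 2
m=1,j=3: total = 2+3 = 5
m=1,j=4: total = 5+4 = 9
m=1,j=5: total = 9+5 = 14
m=1,j=6: total = 14+6 = 20
m=2,j=2: total = 20+4 = 24
m=2,j=3: total = 24+6 = 30
m=2,j=4: total = 30+8 = 38
m=2,j=5: total = 38+10 = 48
m=2,j=6: total = 48+12 = 60
m=3,j=2: total = 60+6 = 66
m=3,j=3: total = 66+9 = 75
m=3,j=4: total = 75+12 = 87
m=3,j=5: total = 87+15 = 102
m=3,j=6: total = 102+18 = 120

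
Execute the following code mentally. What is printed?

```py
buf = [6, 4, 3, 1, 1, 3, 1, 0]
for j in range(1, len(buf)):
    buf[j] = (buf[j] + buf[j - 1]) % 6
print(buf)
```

[6, 4, 1, 2, 3, 0, 1, 1]

j=1: buf[1] = (4+6)%6 = 4 → [6, 4, 3, 1, 1, 3, 1, 0]
j=2: buf[2] = (3+4)%6 = 1 → [6, 4, 1, 1, 1, 3, 1, 0]
j=3: buf[3] = (1+1)%6 = 2 → [6, 4, 1, 2, 1, 3, 1, 0]
j=4: buf[4] = (1+2)%6 = 3 → [6, 4, 1, 2, 3, 3, 1, 0]
j=5: buf[5] = (3+3)%6 = 0 → [6, 4, 1, 2, 3, 0, 1, 0]
j=6: buf[6] = (1+0)%6 = 1 → [6, 4, 1, 2, 3, 0, 1, 0]
j=7: buf[7] = (0+1)%6 = 1 → [6, 4, 1, 2, 3, 0, 1, 1]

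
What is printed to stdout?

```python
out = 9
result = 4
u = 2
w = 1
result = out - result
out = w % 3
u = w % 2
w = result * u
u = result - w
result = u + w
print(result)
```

5

result = 9-4 = 5
out = 1%3 = 1
u = 1%2 = 1
w = 5*1 = 5
u = 5-5 = 0
result = 0+5 = 5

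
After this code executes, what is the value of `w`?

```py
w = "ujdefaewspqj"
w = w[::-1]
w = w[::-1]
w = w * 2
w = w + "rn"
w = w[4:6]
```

reverse → 'jqpsweafedju'
reverse → 'ujdefaewspqj'
repeat ×2 → 'ujdefaewspqjujdefaewspqj'
+ 'rn' → 'ujdefaewspqjujdefaewspqjrn'
slice [4:6] → 'fa'

'fa'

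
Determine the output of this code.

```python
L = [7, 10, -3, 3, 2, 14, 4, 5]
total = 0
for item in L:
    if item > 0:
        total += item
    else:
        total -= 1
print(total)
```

item=7: >0, total = 0+7 = 7
item=10: >0, total = 7+10 = 17
item=-3: not >0, total = 17-1 = 16
item=3: >0, total = 16+3 = 19
item=2: >0, total = 19+2 = 21
item=14: >0, total = 21+14 = 35
item=4: >0, total = 35+4 = 39
item=5: >0, total = 39+5 = 44

44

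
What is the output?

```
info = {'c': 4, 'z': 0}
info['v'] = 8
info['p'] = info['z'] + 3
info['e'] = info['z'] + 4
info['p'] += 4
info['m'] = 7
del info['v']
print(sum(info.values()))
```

22

info['v'] = 8 → {'c': 4, 'z': 0, 'v': 8}
info['p'] = info['z']+3 = 3 → {'c': 4, 'z': 0, 'v': 8, 'p': 3}
info['e'] = info['z']+4 = 4 → {'c': 4, 'z': 0, 'v': 8, 'p': 3, 'e': 4}
info['p'] = 3+4 = 7 → {'c': 4, 'z': 0, 'v': 8, 'p': 7, 'e': 4}
info['m'] = 7 → {'c': 4, 'z': 0, 'v': 8, 'p': 7, 'e': 4, 'm': 7}
del 'v' → {'c': 4, 'z': 0, 'p': 7, 'e': 4, 'm': 7}
sum of values = 22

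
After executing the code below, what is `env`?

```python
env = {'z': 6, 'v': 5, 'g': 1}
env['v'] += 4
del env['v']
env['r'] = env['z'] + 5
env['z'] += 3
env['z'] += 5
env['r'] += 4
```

{'z': 14, 'g': 1, 'r': 15}

env['v'] = 5+4 = 9 → {'z': 6, 'v': 9, 'g': 1}
del 'v' → {'z': 6, 'g': 1}
env['r'] = env['z']+5 = 11 → {'z': 6, 'g': 1, 'r': 11}
env['z'] = 6+3 = 9 → {'z': 9, 'g': 1, 'r': 11}
env['z'] = 9+5 = 14 → {'z': 14, 'g': 1, 'r': 11}
env['r'] = 11+4 = 15 → {'z': 14, 'g': 1, 'r': 15}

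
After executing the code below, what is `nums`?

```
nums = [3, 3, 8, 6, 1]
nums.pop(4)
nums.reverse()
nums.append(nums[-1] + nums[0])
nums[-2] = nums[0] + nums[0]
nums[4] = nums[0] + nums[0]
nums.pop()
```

[6, 8, 3, 12]

pop(4) removes 1 → [3, 3, 8, 6]
reverse → [6, 8, 3, 3]
append nums[-1]+nums[0] = 3+6 = 9 → [6, 8, 3, 3, 9]
nums[-2] = nums[0]+nums[0] = 6+6 = 12 → [6, 8, 3, 12, 9]
nums[4] = nums[0]+nums[0] = 6+6 = 12 → [6, 8, 3, 12, 12]
pop() removes 12 → [6, 8, 3, 12]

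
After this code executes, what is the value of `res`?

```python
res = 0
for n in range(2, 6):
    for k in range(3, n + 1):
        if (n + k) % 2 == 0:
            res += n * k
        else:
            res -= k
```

58

n=3,k=3: even sum, res = 0+9 = 9
n=4,k=3: odd sum, res = 9-3 = 6
n=4,k=4: even sum, res = 6+16 = 22
n=5,k=3: even sum, res = 22+15 = 37
n=5,k=4: odd sum, res = 37-4 = 33
n=5,k=5: even sum, res = 33+25 = 58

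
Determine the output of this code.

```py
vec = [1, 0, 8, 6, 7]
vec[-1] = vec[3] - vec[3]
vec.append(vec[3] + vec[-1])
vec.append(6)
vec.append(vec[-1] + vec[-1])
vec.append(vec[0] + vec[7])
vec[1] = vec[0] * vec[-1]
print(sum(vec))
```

vec[-1] = vec[3]-vec[3] = 6-6 = 0 → [1, 0, 8, 6, 0]
append vec[3]+vec[-1] = 6+0 = 6 → [1, 0, 8, 6, 0, 6]
append 6 → [1, 0, 8, 6, 0, 6, 6]
append vec[-1]+vec[-1] = 6+6 = 12 → [1, 0, 8, 6, 0, 6, 6, 12]
append vec[0]+vec[7] = 1+12 = 13 → [1, 0, 8, 6, 0, 6, 6, 12, 13]
vec[1] = vec[0]*vec[-1] = 1*13 = 13 → [1, 13, 8, 6, 0, 6, 6, 12, 13]
sum = 65

65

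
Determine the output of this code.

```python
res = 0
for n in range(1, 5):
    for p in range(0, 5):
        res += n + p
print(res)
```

90

n=1,p=0: res = 0+1 = 1
n=1,p=1: res = 1+2 = 3
n=1,p=2: res = 3+3 = 6
n=1,p=3: res = 6+4 = 10
n=1,p=4: res = 10+5 = 15
n=2,p=0: res = 15+2 = 17
n=2,p=1: res = 17+3 = 20
n=2,p=2: res = 20+4 = 24
n=2,p=3: res = 24+5 = 29
n=2,p=4: res = 29+6 = 35
n=3,p=0: res = 35+3 = 38
n=3,p=1: res = 38+4 = 42
n=3,p=2: res = 42+5 = 47
n=3,p=3: res = 47+6 = 53
n=3,p=4: res = 53+7 = 60
n=4,p=0: res = 60+4 = 64
n=4,p=1: res = 64+5 = 69
n=4,p=2: res = 69+6 = 75
n=4,p=3: res = 75+7 = 82
n=4,p=4: res = 82+8 = 90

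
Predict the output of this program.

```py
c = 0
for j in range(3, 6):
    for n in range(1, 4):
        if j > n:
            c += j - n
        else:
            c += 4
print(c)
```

22

j=3,n=1: 3>1, c = 0+2 = 2
j=3,n=2: 3>2, c = 2+1 = 3
j=3,n=3: not 3>3, c = 3+4 = 7
j=4,n=1: 4>1, c = 7+3 = 10
j=4,n=2: 4>2, c = 10+2 = 12
j=4,n=3: 4>3, c = 12+1 = 13
j=5,n=1: 5>1, c = 13+4 = 17
j=5,n=2: 5>2, c = 17+3 = 20
j=5,n=3: 5>3, c = 20+2 = 22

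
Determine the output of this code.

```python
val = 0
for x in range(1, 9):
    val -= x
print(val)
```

-36

x=1: val = 0-1 = -1
x=2: val = (-1)-2 = -3
x=3: val = (-3)-3 = -6
x=4: val = (-6)-4 = -10
x=5: val = (-10)-5 = -15
x=6: val = (-15)-6 = -21
x=7: val = (-21)-7 = -28
x=8: val = (-28)-8 = -36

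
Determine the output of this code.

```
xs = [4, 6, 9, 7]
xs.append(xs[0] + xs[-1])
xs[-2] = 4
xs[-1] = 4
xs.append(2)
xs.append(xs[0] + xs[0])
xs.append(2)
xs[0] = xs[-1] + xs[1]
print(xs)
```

[8, 6, 9, 4, 4, 2, 8, 2]

append xs[0]+xs[-1] = 4+7 = 11 → [4, 6, 9, 7, 11]
xs[-2] = 4 → [4, 6, 9, 4, 11]
xs[-1] = 4 → [4, 6, 9, 4, 4]
append 2 → [4, 6, 9, 4, 4, 2]
append xs[0]+xs[0] = 4+4 = 8 → [4, 6, 9, 4, 4, 2, 8]
append 2 → [4, 6, 9, 4, 4, 2, 8, 2]
xs[0] = xs[-1]+xs[1] = 2+6 = 8 → [8, 6, 9, 4, 4, 2, 8, 2]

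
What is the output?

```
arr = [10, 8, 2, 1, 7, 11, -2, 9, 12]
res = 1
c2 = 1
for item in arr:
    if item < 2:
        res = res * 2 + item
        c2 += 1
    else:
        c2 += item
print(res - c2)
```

-58

item=10: not <2; c2=11
item=8: not <2; c2=19
item=2: not <2; c2=21
item=1: <2, res = 1*2+1 = 3; c2=22
item=7: not <2; c2=29
item=11: not <2; c2=40
item=-2: <2, res = 3*2+(-2) = 4; c2=41
item=9: not <2; c2=50
item=12: not <2; c2=62
res-c2 = 4-62 = -58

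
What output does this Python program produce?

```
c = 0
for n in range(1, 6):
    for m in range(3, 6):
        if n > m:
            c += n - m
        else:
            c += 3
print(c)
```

40

n=1,m=3: not 1>3, c = 0+3 = 3
n=1,m=4: not 1>4, c = 3+3 = 6
n=1,m=5: not 1>5, c = 6+3 = 9
n=2,m=3: not 2>3, c = 9+3 = 12
n=2,m=4: not 2>4, c = 12+3 = 15
n=2,m=5: not 2>5, c = 15+3 = 18
n=3,m=3: not 3>3, c = 18+3 = 21
n=3,m=4: not 3>4, c = 21+3 = 24
n=3,m=5: not 3>5, c = 24+3 = 27
n=4,m=3: 4>3, c = 27+1 = 28
n=4,m=4: not 4>4, c = 28+3 = 31
n=4,m=5: not 4>5, c = 31+3 = 34
n=5,m=3: 5>3, c = 34+2 = 36
n=5,m=4: 5>4, c = 36+1 = 37
n=5,m=5: not 5>5, c = 37+3 = 40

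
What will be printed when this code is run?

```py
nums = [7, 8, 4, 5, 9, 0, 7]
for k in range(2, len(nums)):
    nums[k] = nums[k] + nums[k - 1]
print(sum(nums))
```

k=2: nums[2] = 4+8 = 12 → [7, 8, 12, 5, 9, 0, 7]
k=3: nums[3] = 5+12 = 17 → [7, 8, 12, 17, 9, 0, 7]
k=4: nums[4] = 9+17 = 26 → [7, 8, 12, 17, 26, 0, 7]
k=5: nums[5] = 0+26 = 26 → [7, 8, 12, 17, 26, 26, 7]
k=6: nums[6] = 7+26 = 33 → [7, 8, 12, 17, 26, 26, 33]
sum = 129

129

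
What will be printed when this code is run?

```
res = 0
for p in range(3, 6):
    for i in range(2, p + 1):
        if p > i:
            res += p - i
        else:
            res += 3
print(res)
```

19

p=3,i=2: 3>2, res = 0+1 = 1
p=3,i=3: not 3>3, res = 1+3 = 4
p=4,i=2: 4>2, res = 4+2 = 6
p=4,i=3: 4>3, res = 6+1 = 7
p=4,i=4: not 4>4, res = 7+3 = 10
p=5,i=2: 5>2, res = 10+3 = 13
p=5,i=3: 5>3, res = 13+2 = 15
p=5,i=4: 5>4, res = 15+1 = 16
p=5,i=5: not 5>5, res = 16+3 = 19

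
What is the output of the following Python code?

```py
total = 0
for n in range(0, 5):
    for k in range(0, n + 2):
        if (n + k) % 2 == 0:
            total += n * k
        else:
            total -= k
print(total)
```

n=0,k=0: even sum, total = 0+0 = 0
n=0,k=1: odd sum, total = 0-1 = -1
n=1,k=0: odd sum, total = (-1)-0 = -1
n=1,k=1: even sum, total = (-1)+1 = 0
n=1,k=2: odd sum, total = 0-2 = -2
n=2,k=0: even sum, total = (-2)+0 = -2
n=2,k=1: odd sum, total = (-2)-1 = -3
n=2,k=2: even sum, total = (-3)+4 = 1
n=2,k=3: odd sum, total = 1-3 = -2
n=3,k=0: odd sum, total = (-2)-0 = -2
n=3,k=1: even sum, total = (-2)+3 = 1
n=3,k=2: odd sum, total = 1-2 = -1
n=3,k=3: even sum, total = (-1)+9 = 8
n=3,k=4: odd sum, total = 8-4 = 4
n=4,k=0: even sum, total = 4+0 = 4
n=4,k=1: odd sum, total = 4-1 = 3
n=4,k=2: even sum, total = 3+8 = 11
n=4,k=3: odd sum, total = 11-3 = 8
n=4,k=4: even sum, total = 8+16 = 24
n=4,k=5: odd sum, total = 24-5 = 19

19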